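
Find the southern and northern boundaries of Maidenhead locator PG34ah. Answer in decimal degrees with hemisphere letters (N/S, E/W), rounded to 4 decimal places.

25.7083° S, 25.6667° S

Field P=15, G=6: +15·20° lon, +6·10° lat → SW at lon 120°, lat -30°.
Square 3, 4: +3·2° lon, +4·1° lat → SW at lon 126°, lat -26°.
Subsquare a=0, h=7: +0·0.0833333° lon, +7·0.0416667° lat → SW at lon 126°, lat -25.7083°.
Cell spans 0.0833333° lon × 0.0416667° lat.
south 25.7083° S, north 25.6667° S.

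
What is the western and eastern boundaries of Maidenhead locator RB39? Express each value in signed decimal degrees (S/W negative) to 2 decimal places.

166.00, 168.00

Field R=17, B=1: +17·20° lon, +1·10° lat → SW at lon 160°, lat -80°.
Square 3, 9: +3·2° lon, +9·1° lat → SW at lon 166°, lat -71°.
Cell spans 2° lon × 1° lat.
west 166.00, east 168.00.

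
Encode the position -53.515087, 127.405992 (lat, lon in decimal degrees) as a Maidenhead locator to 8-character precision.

PD36ql86

Offset from 180°W / 90°S: lon 307.40599°, lat 36.48491°.
Field: 307.40599/20 → 15 → P, 36.48491/10 → 3 → D; chars PD.
Square: 7.40599/2 → 3, 6.48491/1 → 6; chars 36.
Subsquare: 1.40599/0.0833333 → 16 → q, 0.48491/0.0416667 → 11 → l; chars ql.
Extended square: 0.07266/0.00833333 → 8, 0.02658/0.00416667 → 6; chars 86.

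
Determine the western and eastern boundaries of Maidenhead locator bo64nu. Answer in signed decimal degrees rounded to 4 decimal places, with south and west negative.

-146.9167, -146.8333

Field B=1, O=14: +1·20° lon, +14·10° lat → SW at lon -160°, lat 50°.
Square 6, 4: +6·2° lon, +4·1° lat → SW at lon -148°, lat 54°.
Subsquare n=13, u=20: +13·0.0833333° lon, +20·0.0416667° lat → SW at lon -146.917°, lat 54.8333°.
Cell spans 0.0833333° lon × 0.0416667° lat.
west -146.9167, east -146.8333.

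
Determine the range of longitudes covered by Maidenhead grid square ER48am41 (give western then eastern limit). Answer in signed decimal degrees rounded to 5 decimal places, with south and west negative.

Field E=4, R=17: +4·20° lon, +17·10° lat → SW at lon -100°, lat 80°.
Square 4, 8: +4·2° lon, +8·1° lat → SW at lon -92°, lat 88°.
Subsquare a=0, m=12: +0·0.0833333° lon, +12·0.0416667° lat → SW at lon -92°, lat 88.5°.
Extended square 4, 1: +4·0.00833333° lon, +1·0.00416667° lat → SW at lon -91.9667°, lat 88.5042°.
Cell spans 0.00833333° lon × 0.00416667° lat.
west -91.96667, east -91.95833.

-91.96667, -91.95833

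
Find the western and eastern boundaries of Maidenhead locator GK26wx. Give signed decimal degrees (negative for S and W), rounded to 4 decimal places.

-54.1667, -54.0833

Field G=6, K=10: +6·20° lon, +10·10° lat → SW at lon -60°, lat 10°.
Square 2, 6: +2·2° lon, +6·1° lat → SW at lon -56°, lat 16°.
Subsquare w=22, x=23: +22·0.0833333° lon, +23·0.0416667° lat → SW at lon -54.1667°, lat 16.9583°.
Cell spans 0.0833333° lon × 0.0416667° lat.
west -54.1667, east -54.0833.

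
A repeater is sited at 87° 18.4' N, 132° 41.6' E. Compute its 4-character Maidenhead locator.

PR67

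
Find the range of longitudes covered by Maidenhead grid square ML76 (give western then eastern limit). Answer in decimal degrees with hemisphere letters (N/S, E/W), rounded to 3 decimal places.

Field M=12, L=11: +12·20° lon, +11·10° lat → SW at lon 60°, lat 20°.
Square 7, 6: +7·2° lon, +6·1° lat → SW at lon 74°, lat 26°.
Cell spans 2° lon × 1° lat.
west 74.000° E, east 76.000° E.

74.000° E, 76.000° E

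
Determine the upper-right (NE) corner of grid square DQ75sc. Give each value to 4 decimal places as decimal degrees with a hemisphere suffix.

75.1250° N, 104.4167° W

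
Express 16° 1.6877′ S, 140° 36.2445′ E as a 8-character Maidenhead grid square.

QH03hx23

Shift to the Maidenhead origin (180°W, 90°S): lon 320.60407, lat 73.97187.
Field (20°×10°, letters A–R): lon ⌊320.60407/20⌋ = 16 → Q; lat ⌊73.97187/10⌋ = 7 → H.
Square (2°×1°, digits 0–9): lon ⌊0.60407/2⌋ = 0; lat ⌊3.97187/1⌋ = 3.
Subsquare (5′×2.5′, letters a–x): lon ⌊0.60407/0.0833333⌋ = 7 → h; lat ⌊0.97187/0.0416667⌋ = 23 → x.
Extended square (30″×15″, digits 0–9): lon ⌊0.02074/0.00833333⌋ = 2; lat ⌊0.01354/0.00416667⌋ = 3.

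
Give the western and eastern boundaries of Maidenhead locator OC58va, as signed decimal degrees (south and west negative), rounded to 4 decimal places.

111.7500, 111.8333

Field O=14, C=2: +14·20° lon, +2·10° lat → SW at lon 100°, lat -70°.
Square 5, 8: +5·2° lon, +8·1° lat → SW at lon 110°, lat -62°.
Subsquare v=21, a=0: +21·0.0833333° lon, +0·0.0416667° lat → SW at lon 111.75°, lat -62°.
Cell spans 0.0833333° lon × 0.0416667° lat.
west 111.7500, east 111.8333.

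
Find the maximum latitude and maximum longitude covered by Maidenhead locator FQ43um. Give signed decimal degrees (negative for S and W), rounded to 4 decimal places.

73.5417, -70.2500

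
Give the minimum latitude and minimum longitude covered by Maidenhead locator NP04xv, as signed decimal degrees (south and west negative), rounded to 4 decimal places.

Field N=13, P=15: +13·20° lon, +15·10° lat → SW at lon 80°, lat 60°.
Square 0, 4: +0·2° lon, +4·1° lat → SW at lon 80°, lat 64°.
Subsquare x=23, v=21: +23·0.0833333° lon, +21·0.0416667° lat → SW at lon 81.9167°, lat 64.875°.
latitude 64.8750, longitude 81.9167.

64.8750, 81.9167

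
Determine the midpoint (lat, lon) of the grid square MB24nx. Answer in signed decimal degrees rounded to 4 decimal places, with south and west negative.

Field M=12, B=1: +12·20° lon, +1·10° lat → SW at lon 60°, lat -80°.
Square 2, 4: +2·2° lon, +4·1° lat → SW at lon 64°, lat -76°.
Subsquare n=13, x=23: +13·0.0833333° lon, +23·0.0416667° lat → SW at lon 65.0833°, lat -75.0417°.
Cell spans 0.0833333° lon × 0.0416667° lat. Centre is SW corner plus half of each.
latitude -75.0208, longitude 65.1250.

-75.0208, 65.1250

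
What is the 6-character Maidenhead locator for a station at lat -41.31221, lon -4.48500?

IE78sq

Shift to the Maidenhead origin (180°W, 90°S): lon 175.5150, lat 48.6878.
Field: lon ⌊175.5150/20⌋ = 8 → I; lat ⌊48.6878/10⌋ = 4 → E.
Square: lon ⌊15.5150/2⌋ = 7; lat ⌊8.6878/1⌋ = 8.
Subsquare: lon ⌊1.5150/0.0833333⌋ = 18 → s; lat ⌊0.6878/0.0416667⌋ = 16 → q.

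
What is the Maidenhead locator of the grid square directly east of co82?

Longitude square 8; +1 → 9.
The latitude characters are unchanged.

CO92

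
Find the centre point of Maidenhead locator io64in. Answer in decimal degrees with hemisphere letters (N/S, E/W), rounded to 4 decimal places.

54.5625° N, 7.2917° W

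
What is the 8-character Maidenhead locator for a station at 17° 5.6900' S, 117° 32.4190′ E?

OH82sv47

Offset from 180°W / 90°S: lon 297.54032°, lat 72.90517°.
Field: 297.54032/20 → 14 → O, 72.90517/10 → 7 → H; chars OH.
Square: 17.54032/2 → 8, 2.90517/1 → 2; chars 82.
Subsquare: 1.54032/0.0833333 → 18 → s, 0.90517/0.0416667 → 21 → v; chars sv.
Extended square: 0.04032/0.00833333 → 4, 0.03017/0.00416667 → 7; chars 47.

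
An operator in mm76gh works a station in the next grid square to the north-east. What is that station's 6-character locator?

Longitude subsquare g = 6; +1 → 7 = h.
Latitude subsquare h = 7; +1 → 8 = i.

MM76hi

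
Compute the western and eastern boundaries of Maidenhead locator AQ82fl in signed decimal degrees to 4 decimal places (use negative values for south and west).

-163.5833, -163.5000

Field A=0, Q=16: +0·20° lon, +16·10° lat → SW at lon -180°, lat 70°.
Square 8, 2: +8·2° lon, +2·1° lat → SW at lon -164°, lat 72°.
Subsquare f=5, l=11: +5·0.0833333° lon, +11·0.0416667° lat → SW at lon -163.583°, lat 72.4583°.
Cell spans 0.0833333° lon × 0.0416667° lat.
west -163.5833, east -163.5000.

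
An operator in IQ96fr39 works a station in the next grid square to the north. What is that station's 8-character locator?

Latitude extended square 9; +1 → 10, wraps to 0, carry into subsquare.
Latitude subsquare r = 17; +1 → 18 = s.
The longitude characters are unchanged.

IQ96fs30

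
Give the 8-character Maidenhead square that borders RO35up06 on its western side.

RO35tp96

Longitude extended square 0; −1 → -1, wraps to 9, carry into subsquare.
Longitude subsquare u = 20; −1 → 19 = t.
The latitude characters are unchanged.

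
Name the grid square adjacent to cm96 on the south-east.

Longitude square 9; +1 → 10, wraps to 0, carry into field.
Longitude field C = 2; +1 → 3 = D.
Latitude square 6; −1 → 5.

DM05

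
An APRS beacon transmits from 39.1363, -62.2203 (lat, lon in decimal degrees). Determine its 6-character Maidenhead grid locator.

Offset from 180°W / 90°S: lon 117.7797°, lat 129.1363°.
Field: lon ⌊117.7797/20⌋ = 5 → F; lat ⌊129.1363/10⌋ = 12 → M.
Square: lon ⌊17.7797/2⌋ = 8; lat ⌊9.1363/1⌋ = 9.
Subsquare: lon ⌊1.7797/0.0833333⌋ = 21 → v; lat ⌊0.1363/0.0416667⌋ = 3 → d.

FM89vd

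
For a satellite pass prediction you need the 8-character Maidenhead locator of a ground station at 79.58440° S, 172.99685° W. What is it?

AB30mj09

Add 180° to longitude and 90° to latitude: 7.00315, 10.41560.
Field: lon ⌊7.00315/20⌋ = 0 → A; lat ⌊10.41560/10⌋ = 1 → B.
Square: lon ⌊7.00315/2⌋ = 3; lat ⌊0.41560/1⌋ = 0.
Subsquare: lon ⌊1.00315/0.0833333⌋ = 12 → m; lat ⌊0.41560/0.0416667⌋ = 9 → j.
Extended square: lon ⌊0.00315/0.00833333⌋ = 0; lat ⌊0.04060/0.00416667⌋ = 9.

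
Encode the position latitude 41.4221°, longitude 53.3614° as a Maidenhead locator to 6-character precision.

Add 180° to longitude and 90° to latitude: 233.3614, 131.4221.
Field: 233.3614/20 → 11 → L, 131.4221/10 → 13 → N; chars LN.
Square: 13.3614/2 → 6, 1.4221/1 → 1; chars 61.
Subsquare: 1.3614/0.0833333 → 16 → q, 0.4221/0.0416667 → 10 → k; chars qk.

LN61qk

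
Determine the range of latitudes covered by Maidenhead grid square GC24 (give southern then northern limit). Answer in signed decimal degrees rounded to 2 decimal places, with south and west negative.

-66.00, -65.00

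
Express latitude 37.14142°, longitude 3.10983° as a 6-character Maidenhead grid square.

Shift to the Maidenhead origin (180°W, 90°S): lon 183.1098, lat 127.1414.
Field: 183.1098/20 → 9 → J, 127.1414/10 → 12 → M; chars JM.
Square: 3.1098/2 → 1, 7.1414/1 → 7; chars 17.
Subsquare: 1.1098/0.0833333 → 13 → n, 0.1414/0.0416667 → 3 → d; chars nd.

JM17nd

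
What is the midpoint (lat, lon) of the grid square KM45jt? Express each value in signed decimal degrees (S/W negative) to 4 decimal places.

35.8125, 28.7917

Field K=10, M=12: +10·20° lon, +12·10° lat → SW at lon 20°, lat 30°.
Square 4, 5: +4·2° lon, +5·1° lat → SW at lon 28°, lat 35°.
Subsquare j=9, t=19: +9·0.0833333° lon, +19·0.0416667° lat → SW at lon 28.75°, lat 35.7917°.
Cell spans 0.0833333° lon × 0.0416667° lat. Centre is SW corner plus half of each.
latitude 35.8125, longitude 28.7917.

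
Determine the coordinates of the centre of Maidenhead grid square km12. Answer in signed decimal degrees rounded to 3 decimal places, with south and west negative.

32.500, 23.000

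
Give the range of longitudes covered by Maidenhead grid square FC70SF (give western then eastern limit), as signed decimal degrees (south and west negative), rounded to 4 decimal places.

-64.5000, -64.4167

Field F=5, C=2: +5·20° lon, +2·10° lat → SW at lon -80°, lat -70°.
Square 7, 0: +7·2° lon, +0·1° lat → SW at lon -66°, lat -70°.
Subsquare s=18, f=5: +18·0.0833333° lon, +5·0.0416667° lat → SW at lon -64.5°, lat -69.7917°.
Cell spans 0.0833333° lon × 0.0416667° lat.
west -64.5000, east -64.4167.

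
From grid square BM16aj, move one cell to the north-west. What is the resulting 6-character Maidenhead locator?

BM06xk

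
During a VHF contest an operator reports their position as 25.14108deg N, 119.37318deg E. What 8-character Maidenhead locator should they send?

OL95qd43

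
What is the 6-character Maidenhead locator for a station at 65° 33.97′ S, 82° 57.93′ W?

Add 180° to longitude and 90° to latitude: 97.0345, 24.4338.
Field: lon ⌊97.0345/20⌋ = 4 → E; lat ⌊24.4338/10⌋ = 2 → C.
Square: lon ⌊17.0345/2⌋ = 8; lat ⌊4.4338/1⌋ = 4.
Subsquare: lon ⌊1.0345/0.0833333⌋ = 12 → m; lat ⌊0.4338/0.0416667⌋ = 10 → k.

EC84mk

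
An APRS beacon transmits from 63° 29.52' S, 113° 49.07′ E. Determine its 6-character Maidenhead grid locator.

OC66vm

Add 180° to longitude and 90° to latitude: 293.8178, 26.5080.
Field (20°×10°, letters A–R): lon ⌊293.8178/20⌋ = 14 → O; lat ⌊26.5080/10⌋ = 2 → C.
Square (2°×1°, digits 0–9): lon ⌊13.8178/2⌋ = 6; lat ⌊6.5080/1⌋ = 6.
Subsquare (5′×2.5′, letters a–x): lon ⌊1.8178/0.0833333⌋ = 21 → v; lat ⌊0.5080/0.0416667⌋ = 12 → m.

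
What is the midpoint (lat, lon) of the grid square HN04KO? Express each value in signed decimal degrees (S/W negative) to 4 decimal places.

44.6042, -39.1250

Field H=7, N=13: +7·20° lon, +13·10° lat → SW at lon -40°, lat 40°.
Square 0, 4: +0·2° lon, +4·1° lat → SW at lon -40°, lat 44°.
Subsquare k=10, o=14: +10·0.0833333° lon, +14·0.0416667° lat → SW at lon -39.1667°, lat 44.5833°.
Cell spans 0.0833333° lon × 0.0416667° lat. Centre is SW corner plus half of each.
latitude 44.6042, longitude -39.1250.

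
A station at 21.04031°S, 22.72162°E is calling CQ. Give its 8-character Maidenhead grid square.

KG18ix60

Offset from 180°W / 90°S: lon 202.72162°, lat 68.95969°.
Field: lon ⌊202.72162/20⌋ = 10 → K; lat ⌊68.95969/10⌋ = 6 → G.
Square: lon ⌊2.72162/2⌋ = 1; lat ⌊8.95969/1⌋ = 8.
Subsquare: lon ⌊0.72162/0.0833333⌋ = 8 → i; lat ⌊0.95969/0.0416667⌋ = 23 → x.
Extended square: lon ⌊0.05495/0.00833333⌋ = 6; lat ⌊0.00136/0.00416667⌋ = 0.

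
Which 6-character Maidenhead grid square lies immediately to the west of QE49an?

QE39xn

Longitude subsquare a = 0; −1 → -1, wraps to 23 = x, carry into square.
Longitude square 4; −1 → 3.
The latitude characters are unchanged.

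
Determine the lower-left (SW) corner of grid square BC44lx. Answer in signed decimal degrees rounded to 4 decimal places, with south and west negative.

-65.0417, -151.0833

Field B=1, C=2: +1·20° lon, +2·10° lat → SW at lon -160°, lat -70°.
Square 4, 4: +4·2° lon, +4·1° lat → SW at lon -152°, lat -66°.
Subsquare l=11, x=23: +11·0.0833333° lon, +23·0.0416667° lat → SW at lon -151.083°, lat -65.0417°.
latitude -65.0417, longitude -151.0833.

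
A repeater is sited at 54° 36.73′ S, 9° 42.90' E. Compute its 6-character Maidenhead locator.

JD45uj

Shift to the Maidenhead origin (180°W, 90°S): lon 189.7150, lat 35.3878.
Field (20°×10°, letters A–R): 189.7150/20 → 9 → J, 35.3878/10 → 3 → D; chars JD.
Square (2°×1°, digits 0–9): 9.7150/2 → 4, 5.3878/1 → 5; chars 45.
Subsquare (5′×2.5′, letters a–x): 1.7150/0.0833333 → 20 → u, 0.3878/0.0416667 → 9 → j; chars uj.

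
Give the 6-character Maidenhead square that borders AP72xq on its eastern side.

AP82aq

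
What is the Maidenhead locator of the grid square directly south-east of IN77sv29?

Longitude extended square 2; +1 → 3.
Latitude extended square 9; −1 → 8.

IN77sv38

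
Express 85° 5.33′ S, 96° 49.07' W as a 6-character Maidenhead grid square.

EA14ov

Shift to the Maidenhead origin (180°W, 90°S): lon 83.1822, lat 4.9112.
Field: lon ⌊83.1822/20⌋ = 4 → E; lat ⌊4.9112/10⌋ = 0 → A.
Square: lon ⌊3.1822/2⌋ = 1; lat ⌊4.9112/1⌋ = 4.
Subsquare: lon ⌊1.1822/0.0833333⌋ = 14 → o; lat ⌊0.9112/0.0416667⌋ = 21 → v.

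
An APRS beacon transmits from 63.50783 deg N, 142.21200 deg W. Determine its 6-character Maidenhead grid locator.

BP83vm

Add 180° to longitude and 90° to latitude: 37.7880, 153.5078.
Field: lon ⌊37.7880/20⌋ = 1 → B; lat ⌊153.5078/10⌋ = 15 → P.
Square: lon ⌊17.7880/2⌋ = 8; lat ⌊3.5078/1⌋ = 3.
Subsquare: lon ⌊1.7880/0.0833333⌋ = 21 → v; lat ⌊0.5078/0.0416667⌋ = 12 → m.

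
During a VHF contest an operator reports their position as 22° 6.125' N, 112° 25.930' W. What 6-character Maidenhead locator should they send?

DL32sc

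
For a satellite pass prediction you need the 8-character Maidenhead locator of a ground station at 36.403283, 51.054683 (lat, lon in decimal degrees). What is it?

LM56mj66

Add 180° to longitude and 90° to latitude: 231.05468, 126.40328.
Field: 231.05468/20 → 11 → L, 126.40328/10 → 12 → M; chars LM.
Square: 11.05468/2 → 5, 6.40328/1 → 6; chars 56.
Subsquare: 1.05468/0.0833333 → 12 → m, 0.40328/0.0416667 → 9 → j; chars mj.
Extended square: 0.05468/0.00833333 → 6, 0.02828/0.00416667 → 6; chars 66.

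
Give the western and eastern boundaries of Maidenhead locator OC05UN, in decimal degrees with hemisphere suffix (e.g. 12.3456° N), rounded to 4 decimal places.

101.6667° E, 101.7500° E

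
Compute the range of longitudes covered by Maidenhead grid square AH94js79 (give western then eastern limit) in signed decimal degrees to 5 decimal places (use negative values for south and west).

-161.19167, -161.18333

Field A=0, H=7: +0·20° lon, +7·10° lat → SW at lon -180°, lat -20°.
Square 9, 4: +9·2° lon, +4·1° lat → SW at lon -162°, lat -16°.
Subsquare j=9, s=18: +9·0.0833333° lon, +18·0.0416667° lat → SW at lon -161.25°, lat -15.25°.
Extended square 7, 9: +7·0.00833333° lon, +9·0.00416667° lat → SW at lon -161.192°, lat -15.2125°.
Cell spans 0.00833333° lon × 0.00416667° lat.
west -161.19167, east -161.18333.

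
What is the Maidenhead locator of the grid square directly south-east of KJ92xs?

LJ02ar

Longitude subsquare x = 23; +1 → 24, wraps to 0 = a, carry into square.
Longitude square 9; +1 → 10, wraps to 0, carry into field.
Longitude field K = 10; +1 → 11 = L.
Latitude subsquare s = 18; −1 → 17 = r.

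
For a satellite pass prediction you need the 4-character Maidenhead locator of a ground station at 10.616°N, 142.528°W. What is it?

Add 180° to longitude and 90° to latitude: 37.47, 100.62.
Field (20°×10°, letters A–R): 37.47/20 → 1 → B, 100.62/10 → 10 → K; chars BK.
Square (2°×1°, digits 0–9): 17.47/2 → 8, 0.62/1 → 0; chars 80.

BK80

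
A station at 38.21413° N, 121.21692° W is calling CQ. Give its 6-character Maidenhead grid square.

Offset from 180°W / 90°S: lon 58.7831°, lat 128.2141°.
Field: 58.7831/20 → 2 → C, 128.2141/10 → 12 → M; chars CM.
Square: 18.7831/2 → 9, 8.2141/1 → 8; chars 98.
Subsquare: 0.7831/0.0833333 → 9 → j, 0.2141/0.0416667 → 5 → f; chars jf.

CM98jf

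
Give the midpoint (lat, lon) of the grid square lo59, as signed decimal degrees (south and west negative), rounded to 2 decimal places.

Field L=11, O=14: +11·20° lon, +14·10° lat → SW at lon 40°, lat 50°.
Square 5, 9: +5·2° lon, +9·1° lat → SW at lon 50°, lat 59°.
Cell spans 2° lon × 1° lat. Centre is SW corner plus half of each.
latitude 59.50, longitude 51.00.

59.50, 51.00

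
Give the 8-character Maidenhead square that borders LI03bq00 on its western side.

Longitude extended square 0; −1 → -1, wraps to 9, carry into subsquare.
Longitude subsquare b = 1; −1 → 0 = a.
The latitude characters are unchanged.

LI03aq90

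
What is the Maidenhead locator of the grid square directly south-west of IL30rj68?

Longitude extended square 6; −1 → 5.
Latitude extended square 8; −1 → 7.

IL30rj57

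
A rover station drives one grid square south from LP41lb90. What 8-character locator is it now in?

LP41la99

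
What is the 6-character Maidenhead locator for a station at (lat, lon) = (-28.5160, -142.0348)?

BG81xl

Offset from 180°W / 90°S: lon 37.9652°, lat 61.4840°.
Field (20°×10°, letters A–R): 37.9652/20 → 1 → B, 61.4840/10 → 6 → G; chars BG.
Square (2°×1°, digits 0–9): 17.9652/2 → 8, 1.4840/1 → 1; chars 81.
Subsquare (5′×2.5′, letters a–x): 1.9652/0.0833333 → 23 → x, 0.4840/0.0416667 → 11 → l; chars xl.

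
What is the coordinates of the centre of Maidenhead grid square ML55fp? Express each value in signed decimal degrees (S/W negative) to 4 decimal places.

Field M=12, L=11: +12·20° lon, +11·10° lat → SW at lon 60°, lat 20°.
Square 5, 5: +5·2° lon, +5·1° lat → SW at lon 70°, lat 25°.
Subsquare f=5, p=15: +5·0.0833333° lon, +15·0.0416667° lat → SW at lon 70.4167°, lat 25.625°.
Cell spans 0.0833333° lon × 0.0416667° lat. Centre is SW corner plus half of each.
latitude 25.6458, longitude 70.4583.

25.6458, 70.4583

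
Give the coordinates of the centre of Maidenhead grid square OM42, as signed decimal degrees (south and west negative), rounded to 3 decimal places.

32.500, 109.000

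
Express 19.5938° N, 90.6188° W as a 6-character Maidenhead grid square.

Add 180° to longitude and 90° to latitude: 89.3812, 109.5938.
Field: lon ⌊89.3812/20⌋ = 4 → E; lat ⌊109.5938/10⌋ = 10 → K.
Square: lon ⌊9.3812/2⌋ = 4; lat ⌊9.5938/1⌋ = 9.
Subsquare: lon ⌊1.3812/0.0833333⌋ = 16 → q; lat ⌊0.5938/0.0416667⌋ = 14 → o.

EK49qo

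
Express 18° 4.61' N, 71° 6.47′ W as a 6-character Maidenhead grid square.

FK48kb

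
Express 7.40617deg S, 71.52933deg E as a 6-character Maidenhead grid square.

MI52so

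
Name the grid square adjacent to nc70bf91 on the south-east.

NC70cf00

Longitude extended square 9; +1 → 10, wraps to 0, carry into subsquare.
Longitude subsquare b = 1; +1 → 2 = c.
Latitude extended square 1; −1 → 0.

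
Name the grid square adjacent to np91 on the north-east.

OP02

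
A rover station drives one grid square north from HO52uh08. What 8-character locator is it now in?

HO52uh09

Latitude extended square 8; +1 → 9.
The longitude characters are unchanged.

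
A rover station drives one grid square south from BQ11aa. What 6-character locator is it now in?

BQ10ax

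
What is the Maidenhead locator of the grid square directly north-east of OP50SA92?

OP50ta03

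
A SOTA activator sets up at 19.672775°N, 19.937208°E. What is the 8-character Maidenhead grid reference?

JK99xq21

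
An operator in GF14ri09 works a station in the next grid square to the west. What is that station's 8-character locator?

GF14qi99

Longitude extended square 0; −1 → -1, wraps to 9, carry into subsquare.
Longitude subsquare r = 17; −1 → 16 = q.
The latitude characters are unchanged.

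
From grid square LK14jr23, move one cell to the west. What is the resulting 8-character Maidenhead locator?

LK14jr13

Longitude extended square 2; −1 → 1.
The latitude characters are unchanged.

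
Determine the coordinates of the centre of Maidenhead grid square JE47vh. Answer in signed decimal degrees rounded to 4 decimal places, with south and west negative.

-42.6875, 9.7917

Field J=9, E=4: +9·20° lon, +4·10° lat → SW at lon 0°, lat -50°.
Square 4, 7: +4·2° lon, +7·1° lat → SW at lon 8°, lat -43°.
Subsquare v=21, h=7: +21·0.0833333° lon, +7·0.0416667° lat → SW at lon 9.75°, lat -42.7083°.
Cell spans 0.0833333° lon × 0.0416667° lat. Centre is SW corner plus half of each.
latitude -42.6875, longitude 9.7917.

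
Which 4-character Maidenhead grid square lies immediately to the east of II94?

JI04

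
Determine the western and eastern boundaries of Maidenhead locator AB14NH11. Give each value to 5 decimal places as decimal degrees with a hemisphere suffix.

176.90833° W, 176.90000° W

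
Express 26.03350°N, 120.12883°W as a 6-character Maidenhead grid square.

Shift to the Maidenhead origin (180°W, 90°S): lon 59.8712, lat 116.0335.
Field: 59.8712/20 → 2 → C, 116.0335/10 → 11 → L; chars CL.
Square: 19.8712/2 → 9, 6.0335/1 → 6; chars 96.
Subsquare: 1.8712/0.0833333 → 22 → w, 0.0335/0.0416667 → 0 → a; chars wa.

CL96wa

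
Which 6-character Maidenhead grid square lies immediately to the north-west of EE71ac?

Longitude subsquare a = 0; −1 → -1, wraps to 23 = x, carry into square.
Longitude square 7; −1 → 6.
Latitude subsquare c = 2; +1 → 3 = d.

EE61xd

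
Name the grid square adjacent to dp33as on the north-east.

Longitude subsquare a = 0; +1 → 1 = b.
Latitude subsquare s = 18; +1 → 19 = t.

DP33bt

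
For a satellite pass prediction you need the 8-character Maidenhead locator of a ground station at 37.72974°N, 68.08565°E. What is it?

MM47br05

Shift to the Maidenhead origin (180°W, 90°S): lon 248.08565, lat 127.72974.
Field: 248.08565/20 → 12 → M, 127.72974/10 → 12 → M; chars MM.
Square: 8.08565/2 → 4, 7.72974/1 → 7; chars 47.
Subsquare: 0.08565/0.0833333 → 1 → b, 0.72974/0.0416667 → 17 → r; chars br.
Extended square: 0.00232/0.00833333 → 0, 0.02141/0.00416667 → 5; chars 05.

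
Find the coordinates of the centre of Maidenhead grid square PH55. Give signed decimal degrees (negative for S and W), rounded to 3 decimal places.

-14.500, 131.000

Field P=15, H=7: +15·20° lon, +7·10° lat → SW at lon 120°, lat -20°.
Square 5, 5: +5·2° lon, +5·1° lat → SW at lon 130°, lat -15°.
Cell spans 2° lon × 1° lat. Centre is SW corner plus half of each.
latitude -14.500, longitude 131.000.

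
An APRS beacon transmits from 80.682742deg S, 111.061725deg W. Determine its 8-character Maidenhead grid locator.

Add 180° to longitude and 90° to latitude: 68.93828, 9.31726.
Field (20°×10°, letters A–R): 68.93828/20 → 3 → D, 9.31726/10 → 0 → A; chars DA.
Square (2°×1°, digits 0–9): 8.93828/2 → 4, 9.31726/1 → 9; chars 49.
Subsquare (5′×2.5′, letters a–x): 0.93828/0.0833333 → 11 → l, 0.31726/0.0416667 → 7 → h; chars lh.
Extended square (30″×15″, digits 0–9): 0.02161/0.00833333 → 2, 0.02559/0.00416667 → 6; chars 26.

DA49lh26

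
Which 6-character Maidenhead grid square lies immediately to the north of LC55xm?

Latitude subsquare m = 12; +1 → 13 = n.
The longitude characters are unchanged.

LC55xn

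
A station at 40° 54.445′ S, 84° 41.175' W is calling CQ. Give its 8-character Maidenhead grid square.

EE79pc72

Offset from 180°W / 90°S: lon 95.31375°, lat 49.09258°.
Field: 95.31375/20 → 4 → E, 49.09258/10 → 4 → E; chars EE.
Square: 15.31375/2 → 7, 9.09258/1 → 9; chars 79.
Subsquare: 1.31375/0.0833333 → 15 → p, 0.09258/0.0416667 → 2 → c; chars pc.
Extended square: 0.06375/0.00833333 → 7, 0.00925/0.00416667 → 2; chars 72.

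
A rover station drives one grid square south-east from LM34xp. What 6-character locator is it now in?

Longitude subsquare x = 23; +1 → 24, wraps to 0 = a, carry into square.
Longitude square 3; +1 → 4.
Latitude subsquare p = 15; −1 → 14 = o.

LM44ao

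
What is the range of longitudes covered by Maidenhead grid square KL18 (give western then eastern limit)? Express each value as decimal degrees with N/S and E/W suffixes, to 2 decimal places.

Field K=10, L=11: +10·20° lon, +11·10° lat → SW at lon 20°, lat 20°.
Square 1, 8: +1·2° lon, +8·1° lat → SW at lon 22°, lat 28°.
Cell spans 2° lon × 1° lat.
west 22.00° E, east 24.00° E.

22.00° E, 24.00° E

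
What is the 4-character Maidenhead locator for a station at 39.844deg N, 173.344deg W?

AM39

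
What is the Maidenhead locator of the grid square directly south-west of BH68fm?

BH68el

Longitude subsquare f = 5; −1 → 4 = e.
Latitude subsquare m = 12; −1 → 11 = l.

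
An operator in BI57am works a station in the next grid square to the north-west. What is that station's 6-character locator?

BI47xn

Longitude subsquare a = 0; −1 → -1, wraps to 23 = x, carry into square.
Longitude square 5; −1 → 4.
Latitude subsquare m = 12; +1 → 13 = n.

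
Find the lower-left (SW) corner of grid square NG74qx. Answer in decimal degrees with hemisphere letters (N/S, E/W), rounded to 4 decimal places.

25.0417° S, 95.3333° E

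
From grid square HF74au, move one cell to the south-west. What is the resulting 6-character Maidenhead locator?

Longitude subsquare a = 0; −1 → -1, wraps to 23 = x, carry into square.
Longitude square 7; −1 → 6.
Latitude subsquare u = 20; −1 → 19 = t.

HF64xt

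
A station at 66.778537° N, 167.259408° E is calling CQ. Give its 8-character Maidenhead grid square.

RP36ps16

Shift to the Maidenhead origin (180°W, 90°S): lon 347.25941, lat 156.77854.
Field: lon ⌊347.25941/20⌋ = 17 → R; lat ⌊156.77854/10⌋ = 15 → P.
Square: lon ⌊7.25941/2⌋ = 3; lat ⌊6.77854/1⌋ = 6.
Subsquare: lon ⌊1.25941/0.0833333⌋ = 15 → p; lat ⌊0.77854/0.0416667⌋ = 18 → s.
Extended square: lon ⌊0.00941/0.00833333⌋ = 1; lat ⌊0.02854/0.00416667⌋ = 6.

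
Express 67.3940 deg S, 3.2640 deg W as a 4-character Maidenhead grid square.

IC82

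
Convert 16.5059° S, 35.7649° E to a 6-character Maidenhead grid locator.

KH73vl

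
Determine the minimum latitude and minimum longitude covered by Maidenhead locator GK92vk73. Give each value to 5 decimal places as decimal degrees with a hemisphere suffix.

Field G=6, K=10: +6·20° lon, +10·10° lat → SW at lon -60°, lat 10°.
Square 9, 2: +9·2° lon, +2·1° lat → SW at lon -42°, lat 12°.
Subsquare v=21, k=10: +21·0.0833333° lon, +10·0.0416667° lat → SW at lon -40.25°, lat 12.4167°.
Extended square 7, 3: +7·0.00833333° lon, +3·0.00416667° lat → SW at lon -40.1917°, lat 12.4292°.
latitude 12.42917° N, longitude 40.19167° W.

12.42917° N, 40.19167° W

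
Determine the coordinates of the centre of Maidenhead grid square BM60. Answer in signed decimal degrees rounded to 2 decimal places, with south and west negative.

30.50, -147.00

Field B=1, M=12: +1·20° lon, +12·10° lat → SW at lon -160°, lat 30°.
Square 6, 0: +6·2° lon, +0·1° lat → SW at lon -148°, lat 30°.
Cell spans 2° lon × 1° lat. Centre is SW corner plus half of each.
latitude 30.50, longitude -147.00.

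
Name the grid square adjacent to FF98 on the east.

GF08

Longitude square 9; +1 → 10, wraps to 0, carry into field.
Longitude field F = 5; +1 → 6 = G.
The latitude characters are unchanged.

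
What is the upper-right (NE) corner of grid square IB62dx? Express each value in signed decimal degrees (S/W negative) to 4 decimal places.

-77.0000, -7.6667

Field I=8, B=1: +8·20° lon, +1·10° lat → SW at lon -20°, lat -80°.
Square 6, 2: +6·2° lon, +2·1° lat → SW at lon -8°, lat -78°.
Subsquare d=3, x=23: +3·0.0833333° lon, +23·0.0416667° lat → SW at lon -7.75°, lat -77.0417°.
Cell spans 0.0833333° lon × 0.0416667° lat. NE corner is SW corner plus one full cell.
latitude -77.0000, longitude -7.6667.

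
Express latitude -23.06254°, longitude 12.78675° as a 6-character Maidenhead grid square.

JG66jw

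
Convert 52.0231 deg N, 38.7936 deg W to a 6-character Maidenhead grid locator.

HO02oa

Add 180° to longitude and 90° to latitude: 141.2064, 142.0231.
Field: lon ⌊141.2064/20⌋ = 7 → H; lat ⌊142.0231/10⌋ = 14 → O.
Square: lon ⌊1.2064/2⌋ = 0; lat ⌊2.0231/1⌋ = 2.
Subsquare: lon ⌊1.2064/0.0833333⌋ = 14 → o; lat ⌊0.0231/0.0416667⌋ = 0 → a.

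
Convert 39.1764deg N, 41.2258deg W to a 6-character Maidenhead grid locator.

Add 180° to longitude and 90° to latitude: 138.7742, 129.1764.
Field: 138.7742/20 → 6 → G, 129.1764/10 → 12 → M; chars GM.
Square: 18.7742/2 → 9, 9.1764/1 → 9; chars 99.
Subsquare: 0.7742/0.0833333 → 9 → j, 0.1764/0.0416667 → 4 → e; chars je.

GM99je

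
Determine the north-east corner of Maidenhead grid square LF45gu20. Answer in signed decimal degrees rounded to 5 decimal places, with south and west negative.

-34.16250, 48.52500

Field L=11, F=5: +11·20° lon, +5·10° lat → SW at lon 40°, lat -40°.
Square 4, 5: +4·2° lon, +5·1° lat → SW at lon 48°, lat -35°.
Subsquare g=6, u=20: +6·0.0833333° lon, +20·0.0416667° lat → SW at lon 48.5°, lat -34.1667°.
Extended square 2, 0: +2·0.00833333° lon, +0·0.00416667° lat → SW at lon 48.5167°, lat -34.1667°.
Cell spans 0.00833333° lon × 0.00416667° lat. NE corner is SW corner plus one full cell.
latitude -34.16250, longitude 48.52500.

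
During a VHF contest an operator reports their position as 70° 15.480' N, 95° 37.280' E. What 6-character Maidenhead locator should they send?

NQ70tg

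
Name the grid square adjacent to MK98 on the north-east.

NK09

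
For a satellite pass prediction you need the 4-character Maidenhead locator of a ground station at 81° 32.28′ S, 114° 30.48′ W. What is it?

DA28

Add 180° to longitude and 90° to latitude: 65.49, 8.46.
Field: lon ⌊65.49/20⌋ = 3 → D; lat ⌊8.46/10⌋ = 0 → A.
Square: lon ⌊5.49/2⌋ = 2; lat ⌊8.46/1⌋ = 8.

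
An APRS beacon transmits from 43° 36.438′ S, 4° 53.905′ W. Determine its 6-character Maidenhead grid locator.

IE76nj

Add 180° to longitude and 90° to latitude: 175.1016, 46.3927.
Field: lon ⌊175.1016/20⌋ = 8 → I; lat ⌊46.3927/10⌋ = 4 → E.
Square: lon ⌊15.1016/2⌋ = 7; lat ⌊6.3927/1⌋ = 6.
Subsquare: lon ⌊1.1016/0.0833333⌋ = 13 → n; lat ⌊0.3927/0.0416667⌋ = 9 → j.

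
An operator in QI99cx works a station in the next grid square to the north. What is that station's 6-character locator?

Latitude subsquare x = 23; +1 → 24, wraps to 0 = a, carry into square.
Latitude square 9; +1 → 10, wraps to 0, carry into field.
Latitude field I = 8; +1 → 9 = J.
The longitude characters are unchanged.

QJ90ca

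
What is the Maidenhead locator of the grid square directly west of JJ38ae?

JJ28xe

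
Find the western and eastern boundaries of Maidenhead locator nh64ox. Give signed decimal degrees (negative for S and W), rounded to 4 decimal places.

93.1667, 93.2500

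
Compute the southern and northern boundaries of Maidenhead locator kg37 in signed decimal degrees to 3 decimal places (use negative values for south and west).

-23.000, -22.000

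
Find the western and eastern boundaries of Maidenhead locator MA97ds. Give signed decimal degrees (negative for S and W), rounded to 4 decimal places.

Field M=12, A=0: +12·20° lon, +0·10° lat → SW at lon 60°, lat -90°.
Square 9, 7: +9·2° lon, +7·1° lat → SW at lon 78°, lat -83°.
Subsquare d=3, s=18: +3·0.0833333° lon, +18·0.0416667° lat → SW at lon 78.25°, lat -82.25°.
Cell spans 0.0833333° lon × 0.0416667° lat.
west 78.2500, east 78.3333.

78.2500, 78.3333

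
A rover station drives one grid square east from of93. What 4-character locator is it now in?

PF03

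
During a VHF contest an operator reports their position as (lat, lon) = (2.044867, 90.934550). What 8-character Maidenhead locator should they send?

NJ52lb20

Offset from 180°W / 90°S: lon 270.93455°, lat 92.04487°.
Field: 270.93455/20 → 13 → N, 92.04487/10 → 9 → J; chars NJ.
Square: 10.93455/2 → 5, 2.04487/1 → 2; chars 52.
Subsquare: 0.93455/0.0833333 → 11 → l, 0.04487/0.0416667 → 1 → b; chars lb.
Extended square: 0.01788/0.00833333 → 2, 0.00320/0.00416667 → 0; chars 20.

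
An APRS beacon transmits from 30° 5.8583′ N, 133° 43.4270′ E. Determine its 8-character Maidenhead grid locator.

Offset from 180°W / 90°S: lon 313.72378°, lat 120.09764°.
Field: 313.72378/20 → 15 → P, 120.09764/10 → 12 → M; chars PM.
Square: 13.72378/2 → 6, 0.09764/1 → 0; chars 60.
Subsquare: 1.72378/0.0833333 → 20 → u, 0.09764/0.0416667 → 2 → c; chars uc.
Extended square: 0.05712/0.00833333 → 6, 0.01431/0.00416667 → 3; chars 63.

PM60uc63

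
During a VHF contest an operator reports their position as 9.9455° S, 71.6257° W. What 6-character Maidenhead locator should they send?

Add 180° to longitude and 90° to latitude: 108.3743, 80.0545.
Field: 108.3743/20 → 5 → F, 80.0545/10 → 8 → I; chars FI.
Square: 8.3743/2 → 4, 0.0545/1 → 0; chars 40.
Subsquare: 0.3743/0.0833333 → 4 → e, 0.0545/0.0416667 → 1 → b; chars eb.

FI40eb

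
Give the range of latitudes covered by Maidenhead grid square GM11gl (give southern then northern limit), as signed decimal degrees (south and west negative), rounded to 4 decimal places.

Field G=6, M=12: +6·20° lon, +12·10° lat → SW at lon -60°, lat 30°.
Square 1, 1: +1·2° lon, +1·1° lat → SW at lon -58°, lat 31°.
Subsquare g=6, l=11: +6·0.0833333° lon, +11·0.0416667° lat → SW at lon -57.5°, lat 31.4583°.
Cell spans 0.0833333° lon × 0.0416667° lat.
south 31.4583, north 31.5000.

31.4583, 31.5000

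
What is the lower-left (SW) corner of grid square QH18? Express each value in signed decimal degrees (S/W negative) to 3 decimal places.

Field Q=16, H=7: +16·20° lon, +7·10° lat → SW at lon 140°, lat -20°.
Square 1, 8: +1·2° lon, +8·1° lat → SW at lon 142°, lat -12°.
latitude -12.000, longitude 142.000.

-12.000, 142.000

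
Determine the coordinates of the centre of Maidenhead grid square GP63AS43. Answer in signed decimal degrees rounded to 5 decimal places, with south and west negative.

63.76458, -47.96250

Field G=6, P=15: +6·20° lon, +15·10° lat → SW at lon -60°, lat 60°.
Square 6, 3: +6·2° lon, +3·1° lat → SW at lon -48°, lat 63°.
Subsquare a=0, s=18: +0·0.0833333° lon, +18·0.0416667° lat → SW at lon -48°, lat 63.75°.
Extended square 4, 3: +4·0.00833333° lon, +3·0.00416667° lat → SW at lon -47.9667°, lat 63.7625°.
Cell spans 0.00833333° lon × 0.00416667° lat. Centre is SW corner plus half of each.
latitude 63.76458, longitude -47.96250.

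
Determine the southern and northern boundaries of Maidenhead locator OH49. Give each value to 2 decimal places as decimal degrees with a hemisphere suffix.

Field O=14, H=7: +14·20° lon, +7·10° lat → SW at lon 100°, lat -20°.
Square 4, 9: +4·2° lon, +9·1° lat → SW at lon 108°, lat -11°.
Cell spans 2° lon × 1° lat.
south 11.00° S, north 10.00° S.

11.00° S, 10.00° S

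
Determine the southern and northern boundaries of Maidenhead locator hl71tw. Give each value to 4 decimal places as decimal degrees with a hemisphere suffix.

Field H=7, L=11: +7·20° lon, +11·10° lat → SW at lon -40°, lat 20°.
Square 7, 1: +7·2° lon, +1·1° lat → SW at lon -26°, lat 21°.
Subsquare t=19, w=22: +19·0.0833333° lon, +22·0.0416667° lat → SW at lon -24.4167°, lat 21.9167°.
Cell spans 0.0833333° lon × 0.0416667° lat.
south 21.9167° N, north 21.9583° N.

21.9167° N, 21.9583° N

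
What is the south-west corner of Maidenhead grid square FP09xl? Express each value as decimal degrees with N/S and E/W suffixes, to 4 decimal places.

Field F=5, P=15: +5·20° lon, +15·10° lat → SW at lon -80°, lat 60°.
Square 0, 9: +0·2° lon, +9·1° lat → SW at lon -80°, lat 69°.
Subsquare x=23, l=11: +23·0.0833333° lon, +11·0.0416667° lat → SW at lon -78.0833°, lat 69.4583°.
latitude 69.4583° N, longitude 78.0833° W.

69.4583° N, 78.0833° W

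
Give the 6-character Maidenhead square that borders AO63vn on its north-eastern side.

Longitude subsquare v = 21; +1 → 22 = w.
Latitude subsquare n = 13; +1 → 14 = o.

AO63wo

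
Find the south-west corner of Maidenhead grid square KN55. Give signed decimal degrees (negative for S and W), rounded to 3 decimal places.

Field K=10, N=13: +10·20° lon, +13·10° lat → SW at lon 20°, lat 40°.
Square 5, 5: +5·2° lon, +5·1° lat → SW at lon 30°, lat 45°.
latitude 45.000, longitude 30.000.

45.000, 30.000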